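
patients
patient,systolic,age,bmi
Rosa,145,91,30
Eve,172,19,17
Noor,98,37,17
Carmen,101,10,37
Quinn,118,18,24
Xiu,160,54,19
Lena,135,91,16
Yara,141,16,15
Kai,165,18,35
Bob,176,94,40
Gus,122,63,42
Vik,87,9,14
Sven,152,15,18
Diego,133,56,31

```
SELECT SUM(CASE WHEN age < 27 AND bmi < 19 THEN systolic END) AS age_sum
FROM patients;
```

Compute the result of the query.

patient=Rosa: ✗
patient=Eve: ✓ → 172
patient=Noor: ✗
patient=Carmen: ✗
patient=Quinn: ✗
patient=Xiu: ✗
patient=Lena: ✗
patient=Yara: ✓ → 141
patient=Kai: ✗
patient=Bob: ✗
patient=Gus: ✗
patient=Vik: ✓ → 87
patient=Sven: ✓ → 152
patient=Diego: ✗
age_sum = 172 + 141 + 87 + 152 = 552

552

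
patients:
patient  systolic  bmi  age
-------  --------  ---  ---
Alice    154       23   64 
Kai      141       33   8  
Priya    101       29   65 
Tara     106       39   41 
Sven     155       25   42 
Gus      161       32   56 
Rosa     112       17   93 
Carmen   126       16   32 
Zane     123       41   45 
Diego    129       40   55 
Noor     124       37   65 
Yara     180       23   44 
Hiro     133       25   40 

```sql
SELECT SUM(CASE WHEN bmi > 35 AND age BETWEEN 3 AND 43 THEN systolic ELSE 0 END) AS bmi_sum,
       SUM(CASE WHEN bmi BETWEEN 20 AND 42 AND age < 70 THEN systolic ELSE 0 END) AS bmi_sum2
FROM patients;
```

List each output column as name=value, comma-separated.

[bmi_sum: bmi > 35 AND age BETWEEN 3 AND 43]
patient=Alice: ✗
patient=Kai: ✗
patient=Priya: ✗
patient=Tara: ✓ → 106
patient=Sven: ✗
patient=Gus: ✗
patient=Rosa: ✗
patient=Carmen: ✗
patient=Zane: ✗
patient=Diego: ✗
patient=Noor: ✗
patient=Yara: ✗
patient=Hiro: ✗
bmi_sum = 106
—
[bmi_sum2: bmi BETWEEN 20 AND 42 AND age < 70]
patient=Alice: ✓ → 154
patient=Kai: ✓ → 141
patient=Priya: ✓ → 101
patient=Tara: ✓ → 106
patient=Sven: ✓ → 155
patient=Gus: ✓ → 161
patient=Rosa: ✗
patient=Carmen: ✗
patient=Zane: ✓ → 123
patient=Diego: ✓ → 129
patient=Noor: ✓ → 124
patient=Yara: ✓ → 180
patient=Hiro: ✓ → 133
bmi_sum2 = 154 + 141 + 101 + 106 + 155 + 161 + 123 + 129 + 124 + 180 + 133 = 1507

bmi_sum=106, bmi_sum2=1507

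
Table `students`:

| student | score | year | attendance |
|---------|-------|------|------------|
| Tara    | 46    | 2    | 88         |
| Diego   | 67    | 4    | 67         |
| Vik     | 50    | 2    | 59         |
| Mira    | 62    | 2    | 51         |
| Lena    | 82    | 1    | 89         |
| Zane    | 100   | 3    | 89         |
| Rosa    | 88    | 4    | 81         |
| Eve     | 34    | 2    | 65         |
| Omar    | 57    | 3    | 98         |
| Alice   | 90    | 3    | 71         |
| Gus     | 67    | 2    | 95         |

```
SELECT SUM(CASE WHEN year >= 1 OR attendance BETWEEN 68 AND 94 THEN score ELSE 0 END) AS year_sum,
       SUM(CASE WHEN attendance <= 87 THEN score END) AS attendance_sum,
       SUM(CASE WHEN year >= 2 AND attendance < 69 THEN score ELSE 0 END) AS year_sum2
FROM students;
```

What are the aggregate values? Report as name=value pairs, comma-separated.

year_sum=743, attendance_sum=391, year_sum2=213

[year_sum: year >= 1 OR attendance BETWEEN 68 AND 94]
student=Tara: ✓ → 46
student=Diego: ✓ → 67
student=Vik: ✓ → 50
student=Mira: ✓ → 62
student=Lena: ✓ → 82
student=Zane: ✓ → 100
student=Rosa: ✓ → 88
student=Eve: ✓ → 34
student=Omar: ✓ → 57
student=Alice: ✓ → 90
student=Gus: ✓ → 67
year_sum = 46 + 67 + 50 + 62 + 82 + 100 + 88 + 34 + 57 + 90 + 67 = 743
—
[attendance_sum: attendance <= 87]
student=Tara: ✗
student=Diego: ✓ → 67
student=Vik: ✓ → 50
student=Mira: ✓ → 62
student=Lena: ✗
student=Zane: ✗
student=Rosa: ✓ → 88
student=Eve: ✓ → 34
student=Omar: ✗
student=Alice: ✓ → 90
student=Gus: ✗
attendance_sum = 67 + 50 + 62 + 88 + 34 + 90 = 391
—
[year_sum2: year >= 2 AND attendance < 69]
student=Tara: ✗
student=Diego: ✓ → 67
student=Vik: ✓ → 50
student=Mira: ✓ → 62
student=Lena: ✗
student=Zane: ✗
student=Rosa: ✗
student=Eve: ✓ → 34
student=Omar: ✗
student=Alice: ✗
student=Gus: ✗
year_sum2 = 67 + 50 + 62 + 34 = 213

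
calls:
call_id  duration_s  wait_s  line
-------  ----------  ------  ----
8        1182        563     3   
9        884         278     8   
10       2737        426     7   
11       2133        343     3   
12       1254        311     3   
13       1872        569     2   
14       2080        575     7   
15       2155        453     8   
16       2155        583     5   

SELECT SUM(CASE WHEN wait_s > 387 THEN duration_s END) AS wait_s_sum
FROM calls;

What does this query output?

12181

call_id=8: ✓ → 1182
call_id=9: ✗
call_id=10: ✓ → 2737
call_id=11: ✗
call_id=12: ✗
call_id=13: ✓ → 1872
call_id=14: ✓ → 2080
call_id=15: ✓ → 2155
call_id=16: ✓ → 2155
wait_s_sum = 1182 + 2737 + 1872 + 2080 + 2155 + 2155 = 12181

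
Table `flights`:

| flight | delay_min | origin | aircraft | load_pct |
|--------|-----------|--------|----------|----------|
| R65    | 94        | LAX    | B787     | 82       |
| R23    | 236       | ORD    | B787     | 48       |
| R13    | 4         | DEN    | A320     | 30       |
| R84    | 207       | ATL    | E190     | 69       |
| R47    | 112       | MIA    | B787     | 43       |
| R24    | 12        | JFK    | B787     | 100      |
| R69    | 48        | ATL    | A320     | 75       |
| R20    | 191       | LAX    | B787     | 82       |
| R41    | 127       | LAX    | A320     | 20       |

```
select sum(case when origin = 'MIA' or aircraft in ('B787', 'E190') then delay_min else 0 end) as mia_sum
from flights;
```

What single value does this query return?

852

flight=R65: ✓ → 94
flight=R23: ✓ → 236
flight=R13: ✗
flight=R84: ✓ → 207
flight=R47: ✓ → 112
flight=R24: ✓ → 12
flight=R69: ✗
flight=R20: ✓ → 191
flight=R41: ✗
mia_sum = 94 + 236 + 207 + 112 + 12 + 191 = 852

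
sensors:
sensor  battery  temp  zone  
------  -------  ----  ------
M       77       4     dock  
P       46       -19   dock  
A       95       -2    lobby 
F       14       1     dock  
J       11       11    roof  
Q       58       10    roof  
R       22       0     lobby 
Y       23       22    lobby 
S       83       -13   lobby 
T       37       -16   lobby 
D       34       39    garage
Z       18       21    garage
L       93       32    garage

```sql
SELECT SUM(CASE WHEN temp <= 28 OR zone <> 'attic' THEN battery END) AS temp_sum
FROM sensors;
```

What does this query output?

sensor=M: ✓ → 77
sensor=P: ✓ → 46
sensor=A: ✓ → 95
sensor=F: ✓ → 14
sensor=J: ✓ → 11
sensor=Q: ✓ → 58
sensor=R: ✓ → 22
sensor=Y: ✓ → 23
sensor=S: ✓ → 83
sensor=T: ✓ → 37
sensor=D: ✓ → 34
sensor=Z: ✓ → 18
sensor=L: ✓ → 93
temp_sum = 77 + 46 + 95 + 14 + 11 + 58 + 22 + 23 + 83 + 37 + 34 + 18 + 93 = 611

611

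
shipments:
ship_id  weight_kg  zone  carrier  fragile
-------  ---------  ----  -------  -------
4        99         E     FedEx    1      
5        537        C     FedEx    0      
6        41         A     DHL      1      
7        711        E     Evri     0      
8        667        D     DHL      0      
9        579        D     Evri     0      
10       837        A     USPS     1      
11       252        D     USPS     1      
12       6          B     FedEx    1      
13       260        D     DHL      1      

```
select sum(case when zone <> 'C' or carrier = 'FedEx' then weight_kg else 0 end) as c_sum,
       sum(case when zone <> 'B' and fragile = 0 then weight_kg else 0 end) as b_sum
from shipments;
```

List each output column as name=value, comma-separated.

[c_sum: zone <> 'C' or carrier = 'FedEx']
ship_id=4: ✓ → 99
ship_id=5: ✓ → 537
ship_id=6: ✓ → 41
ship_id=7: ✓ → 711
ship_id=8: ✓ → 667
ship_id=9: ✓ → 579
ship_id=10: ✓ → 837
ship_id=11: ✓ → 252
ship_id=12: ✓ → 6
ship_id=13: ✓ → 260
c_sum = 99 + 537 + 41 + 711 + 667 + 579 + 837 + 252 + 6 + 260 = 3989
—
[b_sum: zone <> 'B' and fragile = 0]
ship_id=4: ✗
ship_id=5: ✓ → 537
ship_id=6: ✗
ship_id=7: ✓ → 711
ship_id=8: ✓ → 667
ship_id=9: ✓ → 579
ship_id=10: ✗
ship_id=11: ✗
ship_id=12: ✗
ship_id=13: ✗
b_sum = 537 + 711 + 667 + 579 = 2494

c_sum=3989, b_sum=2494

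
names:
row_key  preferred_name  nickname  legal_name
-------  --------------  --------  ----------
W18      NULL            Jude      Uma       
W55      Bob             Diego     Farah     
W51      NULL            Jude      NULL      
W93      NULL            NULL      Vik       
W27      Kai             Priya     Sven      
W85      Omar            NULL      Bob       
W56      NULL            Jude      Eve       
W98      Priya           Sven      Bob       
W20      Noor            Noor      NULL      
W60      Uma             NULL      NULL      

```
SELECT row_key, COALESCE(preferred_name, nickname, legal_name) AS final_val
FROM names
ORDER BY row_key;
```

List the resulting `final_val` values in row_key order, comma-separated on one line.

Jude, Noor, Kai, Jude, Bob, Jude, Uma, Omar, Vik, Priya

row_key=W18: preferred_name=NULL, nickname=Jude → Jude
row_key=W20: preferred_name=Noor → Noor
row_key=W27: preferred_name=Kai → Kai
row_key=W51: preferred_name=NULL, nickname=Jude → Jude
row_key=W55: preferred_name=Bob → Bob
row_key=W56: preferred_name=NULL, nickname=Jude → Jude
row_key=W60: preferred_name=Uma → Uma
row_key=W85: preferred_name=Omar → Omar
row_key=W93: preferred_name=NULL, nickname=NULL, legal_name=Vik → Vik
row_key=W98: preferred_name=Priya → Priya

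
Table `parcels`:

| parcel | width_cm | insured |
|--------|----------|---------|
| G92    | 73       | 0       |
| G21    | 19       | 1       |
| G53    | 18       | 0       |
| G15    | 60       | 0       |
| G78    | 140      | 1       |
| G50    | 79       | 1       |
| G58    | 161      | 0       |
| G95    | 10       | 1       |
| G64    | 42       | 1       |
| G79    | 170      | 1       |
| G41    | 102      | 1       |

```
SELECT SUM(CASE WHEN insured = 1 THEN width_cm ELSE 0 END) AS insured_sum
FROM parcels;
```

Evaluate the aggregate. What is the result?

parcel=G92: ✗
parcel=G21: ✓ → 19
parcel=G53: ✗
parcel=G15: ✗
parcel=G78: ✓ → 140
parcel=G50: ✓ → 79
parcel=G58: ✗
parcel=G95: ✓ → 10
parcel=G64: ✓ → 42
parcel=G79: ✓ → 170
parcel=G41: ✓ → 102
insured_sum = 19 + 140 + 79 + 10 + 42 + 170 + 102 = 562

562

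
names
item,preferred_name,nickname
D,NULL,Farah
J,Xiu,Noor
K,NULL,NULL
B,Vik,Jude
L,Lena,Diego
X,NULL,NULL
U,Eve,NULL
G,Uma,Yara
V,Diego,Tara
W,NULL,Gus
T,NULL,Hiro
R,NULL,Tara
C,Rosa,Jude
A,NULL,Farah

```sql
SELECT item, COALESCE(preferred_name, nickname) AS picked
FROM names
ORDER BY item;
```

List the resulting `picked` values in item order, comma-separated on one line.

Farah, Vik, Rosa, Farah, Uma, Xiu, NULL, Lena, Tara, Hiro, Eve, Diego, Gus, NULL

item=A: preferred_name=NULL, nickname=Farah → Farah
item=B: preferred_name=Vik → Vik
item=C: preferred_name=Rosa → Rosa
item=D: preferred_name=NULL, nickname=Farah → Farah
item=G: preferred_name=Uma → Uma
item=J: preferred_name=Xiu → Xiu
item=K: preferred_name=NULL, nickname=NULL (all NULL) → NULL
item=L: preferred_name=Lena → Lena
item=R: preferred_name=NULL, nickname=Tara → Tara
item=T: preferred_name=NULL, nickname=Hiro → Hiro
item=U: preferred_name=Eve → Eve
item=V: preferred_name=Diego → Diego
item=W: preferred_name=NULL, nickname=Gus → Gus
item=X: preferred_name=NULL, nickname=NULL (all NULL) → NULL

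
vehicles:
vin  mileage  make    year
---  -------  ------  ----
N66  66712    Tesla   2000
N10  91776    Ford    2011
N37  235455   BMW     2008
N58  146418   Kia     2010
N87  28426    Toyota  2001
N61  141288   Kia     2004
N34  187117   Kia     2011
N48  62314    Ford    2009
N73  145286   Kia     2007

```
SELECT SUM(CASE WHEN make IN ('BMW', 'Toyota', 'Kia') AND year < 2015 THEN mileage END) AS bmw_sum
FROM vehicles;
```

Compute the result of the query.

883990

vin=N66: ✗
vin=N10: ✗
vin=N37: ✓ → 235455
vin=N58: ✓ → 146418
vin=N87: ✓ → 28426
vin=N61: ✓ → 141288
vin=N34: ✓ → 187117
vin=N48: ✗
vin=N73: ✓ → 145286
bmw_sum = 235455 + 146418 + 28426 + 141288 + 187117 + 145286 = 883990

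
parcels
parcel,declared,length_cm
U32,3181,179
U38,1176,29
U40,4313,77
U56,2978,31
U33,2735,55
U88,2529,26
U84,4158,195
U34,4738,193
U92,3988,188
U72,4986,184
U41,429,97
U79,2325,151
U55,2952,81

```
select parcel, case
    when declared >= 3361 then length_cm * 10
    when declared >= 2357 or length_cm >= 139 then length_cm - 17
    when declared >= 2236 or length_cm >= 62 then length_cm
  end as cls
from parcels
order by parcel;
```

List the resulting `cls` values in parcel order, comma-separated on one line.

parcel=U32: declared >= 2357 or length_cm >= 139 → 162
parcel=U33: declared >= 2357 or length_cm >= 139 → 38
parcel=U34: declared >= 3361 → 1930
parcel=U38: (no match → NULL) → NULL
parcel=U40: declared >= 3361 → 770
parcel=U41: declared >= 2236 or length_cm >= 62 → 97
parcel=U55: declared >= 2357 or length_cm >= 139 → 64
parcel=U56: declared >= 2357 or length_cm >= 139 → 14
parcel=U72: declared >= 3361 → 1840
parcel=U79: declared >= 2357 or length_cm >= 139 → 134
parcel=U84: declared >= 3361 → 1950
parcel=U88: declared >= 2357 or length_cm >= 139 → 9
parcel=U92: declared >= 3361 → 1880

162, 38, 1930, NULL, 770, 97, 64, 14, 1840, 134, 1950, 9, 1880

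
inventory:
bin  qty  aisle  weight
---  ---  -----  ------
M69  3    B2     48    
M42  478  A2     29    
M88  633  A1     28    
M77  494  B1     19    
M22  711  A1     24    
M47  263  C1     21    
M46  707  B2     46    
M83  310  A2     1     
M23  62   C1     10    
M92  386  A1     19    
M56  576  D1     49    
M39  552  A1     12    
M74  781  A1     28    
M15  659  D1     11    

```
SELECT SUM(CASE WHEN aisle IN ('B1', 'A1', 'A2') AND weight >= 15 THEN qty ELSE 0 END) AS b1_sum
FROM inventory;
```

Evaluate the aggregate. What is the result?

3483

bin=M69: ✗
bin=M42: ✓ → 478
bin=M88: ✓ → 633
bin=M77: ✓ → 494
bin=M22: ✓ → 711
bin=M47: ✗
bin=M46: ✗
bin=M83: ✗
bin=M23: ✗
bin=M92: ✓ → 386
bin=M56: ✗
bin=M39: ✗
bin=M74: ✓ → 781
bin=M15: ✗
b1_sum = 478 + 633 + 494 + 711 + 386 + 781 = 3483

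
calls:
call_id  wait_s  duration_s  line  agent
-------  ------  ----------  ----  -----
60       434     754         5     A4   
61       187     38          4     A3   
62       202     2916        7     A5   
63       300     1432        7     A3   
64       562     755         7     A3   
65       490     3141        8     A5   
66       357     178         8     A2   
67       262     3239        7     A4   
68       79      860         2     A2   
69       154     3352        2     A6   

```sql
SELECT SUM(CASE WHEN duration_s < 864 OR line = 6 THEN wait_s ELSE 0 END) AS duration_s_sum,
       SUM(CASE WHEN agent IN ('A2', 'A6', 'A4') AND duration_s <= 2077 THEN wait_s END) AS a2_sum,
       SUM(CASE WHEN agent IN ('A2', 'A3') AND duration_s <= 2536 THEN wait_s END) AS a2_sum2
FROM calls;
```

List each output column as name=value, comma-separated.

[duration_s_sum: duration_s < 864 OR line = 6]
call_id=60: ✓ → 434
call_id=61: ✓ → 187
call_id=62: ✗
call_id=63: ✗
call_id=64: ✓ → 562
call_id=65: ✗
call_id=66: ✓ → 357
call_id=67: ✗
call_id=68: ✓ → 79
call_id=69: ✗
duration_s_sum = 434 + 187 + 562 + 357 + 79 = 1619
—
[a2_sum: agent IN ('A2', 'A6', 'A4') AND duration_s <= 2077]
call_id=60: ✓ → 434
call_id=61: ✗
call_id=62: ✗
call_id=63: ✗
call_id=64: ✗
call_id=65: ✗
call_id=66: ✓ → 357
call_id=67: ✗
call_id=68: ✓ → 79
call_id=69: ✗
a2_sum = 434 + 357 + 79 = 870
—
[a2_sum2: agent IN ('A2', 'A3') AND duration_s <= 2536]
call_id=60: ✗
call_id=61: ✓ → 187
call_id=62: ✗
call_id=63: ✓ → 300
call_id=64: ✓ → 562
call_id=65: ✗
call_id=66: ✓ → 357
call_id=67: ✗
call_id=68: ✓ → 79
call_id=69: ✗
a2_sum2 = 187 + 300 + 562 + 357 + 79 = 1485

duration_s_sum=1619, a2_sum=870, a2_sum2=1485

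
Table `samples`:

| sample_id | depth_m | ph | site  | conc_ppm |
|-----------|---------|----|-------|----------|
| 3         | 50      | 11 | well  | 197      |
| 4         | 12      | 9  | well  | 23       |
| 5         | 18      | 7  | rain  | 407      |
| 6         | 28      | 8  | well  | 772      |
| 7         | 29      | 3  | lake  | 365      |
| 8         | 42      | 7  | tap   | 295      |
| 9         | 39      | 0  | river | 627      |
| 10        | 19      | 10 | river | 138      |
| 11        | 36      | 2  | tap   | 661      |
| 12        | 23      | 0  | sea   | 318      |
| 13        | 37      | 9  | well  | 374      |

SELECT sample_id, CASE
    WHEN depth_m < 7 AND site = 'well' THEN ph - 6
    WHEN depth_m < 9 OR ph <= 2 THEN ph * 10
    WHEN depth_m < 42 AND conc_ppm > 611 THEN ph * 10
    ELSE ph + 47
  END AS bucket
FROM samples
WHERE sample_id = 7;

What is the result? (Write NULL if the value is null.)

sample_id = 7: depth_m=29, ph=3, site=lake, conc_ppm=365.
depth_m < 7 AND site = 'well' → false
depth_m < 9 OR ph <= 2 → false
depth_m < 42 AND conc_ppm > 611 → false
No prior WHEN matched → ELSE → 50

50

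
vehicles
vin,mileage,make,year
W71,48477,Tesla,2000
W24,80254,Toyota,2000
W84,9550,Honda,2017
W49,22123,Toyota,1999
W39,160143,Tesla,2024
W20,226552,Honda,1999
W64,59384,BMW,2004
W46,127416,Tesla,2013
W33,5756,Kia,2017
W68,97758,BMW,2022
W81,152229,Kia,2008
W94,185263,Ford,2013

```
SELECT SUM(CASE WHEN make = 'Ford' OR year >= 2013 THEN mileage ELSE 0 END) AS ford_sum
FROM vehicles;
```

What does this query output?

vin=W71: ✗
vin=W24: ✗
vin=W84: ✓ → 9550
vin=W49: ✗
vin=W39: ✓ → 160143
vin=W20: ✗
vin=W64: ✗
vin=W46: ✓ → 127416
vin=W33: ✓ → 5756
vin=W68: ✓ → 97758
vin=W81: ✗
vin=W94: ✓ → 185263
ford_sum = 9550 + 160143 + 127416 + 5756 + 97758 + 185263 = 585886

585886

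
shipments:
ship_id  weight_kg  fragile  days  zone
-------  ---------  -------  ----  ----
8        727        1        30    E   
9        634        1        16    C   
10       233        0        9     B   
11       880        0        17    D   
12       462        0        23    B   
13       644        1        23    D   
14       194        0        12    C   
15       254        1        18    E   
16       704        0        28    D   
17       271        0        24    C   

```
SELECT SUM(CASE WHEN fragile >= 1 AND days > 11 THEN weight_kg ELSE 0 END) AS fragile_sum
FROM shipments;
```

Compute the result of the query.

ship_id=8: ✓ → 727
ship_id=9: ✓ → 634
ship_id=10: ✗
ship_id=11: ✗
ship_id=12: ✗
ship_id=13: ✓ → 644
ship_id=14: ✗
ship_id=15: ✓ → 254
ship_id=16: ✗
ship_id=17: ✗
fragile_sum = 727 + 634 + 644 + 254 = 2259

2259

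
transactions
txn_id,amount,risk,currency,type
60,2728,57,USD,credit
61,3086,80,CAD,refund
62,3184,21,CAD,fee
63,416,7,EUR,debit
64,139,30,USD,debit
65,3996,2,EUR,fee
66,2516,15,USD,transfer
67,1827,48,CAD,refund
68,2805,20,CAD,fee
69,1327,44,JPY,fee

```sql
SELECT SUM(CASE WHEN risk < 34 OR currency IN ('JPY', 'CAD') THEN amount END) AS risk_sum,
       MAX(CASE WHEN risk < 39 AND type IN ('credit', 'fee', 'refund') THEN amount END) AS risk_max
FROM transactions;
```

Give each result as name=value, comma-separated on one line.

risk_sum=19296, risk_max=3996

[risk_sum: risk < 34 OR currency IN ('JPY', 'CAD')]
txn_id=60: ✗
txn_id=61: ✓ → 3086
txn_id=62: ✓ → 3184
txn_id=63: ✓ → 416
txn_id=64: ✓ → 139
txn_id=65: ✓ → 3996
txn_id=66: ✓ → 2516
txn_id=67: ✓ → 1827
txn_id=68: ✓ → 2805
txn_id=69: ✓ → 1327
risk_sum = 3086 + 3184 + 416 + 139 + 3996 + 2516 + 1827 + 2805 + 1327 = 19296
—
[risk_max: risk < 39 AND type IN ('credit', 'fee', 'refund')]
txn_id=60: ✗
txn_id=61: ✗
txn_id=62: ✓ → 3184
txn_id=63: ✗
txn_id=64: ✗
txn_id=65: ✓ → 3996
txn_id=66: ✗
txn_id=67: ✗
txn_id=68: ✓ → 2805
txn_id=69: ✗
risk_max = MAX(3184, 3996, 2805) = 3996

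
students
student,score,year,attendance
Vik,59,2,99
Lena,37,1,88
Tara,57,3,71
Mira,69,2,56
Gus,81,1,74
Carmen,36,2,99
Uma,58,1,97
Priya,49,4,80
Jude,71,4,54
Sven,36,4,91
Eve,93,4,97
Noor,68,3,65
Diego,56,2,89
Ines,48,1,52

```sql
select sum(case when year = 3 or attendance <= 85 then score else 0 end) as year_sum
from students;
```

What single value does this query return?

student=Vik: ✗
student=Lena: ✗
student=Tara: ✓ → 57
student=Mira: ✓ → 69
student=Gus: ✓ → 81
student=Carmen: ✗
student=Uma: ✗
student=Priya: ✓ → 49
student=Jude: ✓ → 71
student=Sven: ✗
student=Eve: ✗
student=Noor: ✓ → 68
student=Diego: ✗
student=Ines: ✓ → 48
year_sum = 57 + 69 + 81 + 49 + 71 + 68 + 48 = 443

443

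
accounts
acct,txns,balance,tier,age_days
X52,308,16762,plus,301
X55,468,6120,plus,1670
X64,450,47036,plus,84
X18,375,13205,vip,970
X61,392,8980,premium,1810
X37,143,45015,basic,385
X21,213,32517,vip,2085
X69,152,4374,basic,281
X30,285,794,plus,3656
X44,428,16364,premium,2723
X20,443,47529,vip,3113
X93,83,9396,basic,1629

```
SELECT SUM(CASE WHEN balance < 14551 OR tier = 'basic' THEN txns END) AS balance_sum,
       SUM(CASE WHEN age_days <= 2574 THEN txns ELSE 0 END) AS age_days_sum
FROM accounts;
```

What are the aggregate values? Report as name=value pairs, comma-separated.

balance_sum=1898, age_days_sum=2584

[balance_sum: balance < 14551 OR tier = 'basic']
acct=X52: ✗
acct=X55: ✓ → 468
acct=X64: ✗
acct=X18: ✓ → 375
acct=X61: ✓ → 392
acct=X37: ✓ → 143
acct=X21: ✗
acct=X69: ✓ → 152
acct=X30: ✓ → 285
acct=X44: ✗
acct=X20: ✗
acct=X93: ✓ → 83
balance_sum = 468 + 375 + 392 + 143 + 152 + 285 + 83 = 1898
—
[age_days_sum: age_days <= 2574]
acct=X52: ✓ → 308
acct=X55: ✓ → 468
acct=X64: ✓ → 450
acct=X18: ✓ → 375
acct=X61: ✓ → 392
acct=X37: ✓ → 143
acct=X21: ✓ → 213
acct=X69: ✓ → 152
acct=X30: ✗
acct=X44: ✗
acct=X20: ✗
acct=X93: ✓ → 83
age_days_sum = 308 + 468 + 450 + 375 + 392 + 143 + 213 + 152 + 83 = 2584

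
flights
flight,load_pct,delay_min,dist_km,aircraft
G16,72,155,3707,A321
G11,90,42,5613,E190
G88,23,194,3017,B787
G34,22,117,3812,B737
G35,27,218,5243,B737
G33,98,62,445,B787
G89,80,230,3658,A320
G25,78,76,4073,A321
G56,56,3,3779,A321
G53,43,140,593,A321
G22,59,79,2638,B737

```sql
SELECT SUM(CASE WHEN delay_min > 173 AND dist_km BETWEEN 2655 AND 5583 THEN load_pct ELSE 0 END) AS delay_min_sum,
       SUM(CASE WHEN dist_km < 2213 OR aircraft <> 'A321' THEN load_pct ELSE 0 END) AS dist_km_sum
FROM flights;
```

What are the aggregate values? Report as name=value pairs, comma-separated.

[delay_min_sum: delay_min > 173 AND dist_km BETWEEN 2655 AND 5583]
flight=G16: ✗
flight=G11: ✗
flight=G88: ✓ → 23
flight=G34: ✗
flight=G35: ✓ → 27
flight=G33: ✗
flight=G89: ✓ → 80
flight=G25: ✗
flight=G56: ✗
flight=G53: ✗
flight=G22: ✗
delay_min_sum = 23 + 27 + 80 = 130
—
[dist_km_sum: dist_km < 2213 OR aircraft <> 'A321']
flight=G16: ✗
flight=G11: ✓ → 90
flight=G88: ✓ → 23
flight=G34: ✓ → 22
flight=G35: ✓ → 27
flight=G33: ✓ → 98
flight=G89: ✓ → 80
flight=G25: ✗
flight=G56: ✗
flight=G53: ✓ → 43
flight=G22: ✓ → 59
dist_km_sum = 90 + 23 + 22 + 27 + 98 + 80 + 43 + 59 = 442

delay_min_sum=130, dist_km_sum=442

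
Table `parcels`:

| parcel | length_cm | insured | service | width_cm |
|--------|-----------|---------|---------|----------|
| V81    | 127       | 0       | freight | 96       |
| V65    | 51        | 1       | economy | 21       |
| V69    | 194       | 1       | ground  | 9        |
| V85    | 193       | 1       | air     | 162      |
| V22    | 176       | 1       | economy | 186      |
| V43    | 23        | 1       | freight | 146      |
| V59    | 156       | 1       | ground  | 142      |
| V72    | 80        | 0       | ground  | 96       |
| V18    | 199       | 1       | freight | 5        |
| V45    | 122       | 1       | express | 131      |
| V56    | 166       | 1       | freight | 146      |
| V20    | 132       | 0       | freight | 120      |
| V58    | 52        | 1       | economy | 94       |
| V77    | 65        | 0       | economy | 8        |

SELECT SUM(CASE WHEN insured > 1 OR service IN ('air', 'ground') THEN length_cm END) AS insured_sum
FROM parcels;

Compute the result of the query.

parcel=V81: ✗
parcel=V65: ✗
parcel=V69: ✓ → 194
parcel=V85: ✓ → 193
parcel=V22: ✗
parcel=V43: ✗
parcel=V59: ✓ → 156
parcel=V72: ✓ → 80
parcel=V18: ✗
parcel=V45: ✗
parcel=V56: ✗
parcel=V20: ✗
parcel=V58: ✗
parcel=V77: ✗
insured_sum = 194 + 193 + 156 + 80 = 623

623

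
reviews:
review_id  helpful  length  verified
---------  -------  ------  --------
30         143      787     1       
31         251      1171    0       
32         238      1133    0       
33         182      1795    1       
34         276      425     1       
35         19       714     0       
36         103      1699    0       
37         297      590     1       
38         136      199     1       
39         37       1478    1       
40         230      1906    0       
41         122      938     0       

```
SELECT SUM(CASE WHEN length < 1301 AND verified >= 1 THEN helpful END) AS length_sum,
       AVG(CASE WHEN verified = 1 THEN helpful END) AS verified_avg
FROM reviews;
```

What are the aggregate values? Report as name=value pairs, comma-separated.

length_sum=852, verified_avg=178.5

[length_sum: length < 1301 AND verified >= 1]
review_id=30: ✓ → 143
review_id=31: ✗
review_id=32: ✗
review_id=33: ✗
review_id=34: ✓ → 276
review_id=35: ✗
review_id=36: ✗
review_id=37: ✓ → 297
review_id=38: ✓ → 136
review_id=39: ✗
review_id=40: ✗
review_id=41: ✗
length_sum = 143 + 276 + 297 + 136 = 852
—
[verified_avg: verified = 1]
review_id=30: ✓ → 143
review_id=31: ✗
review_id=32: ✗
review_id=33: ✓ → 182
review_id=34: ✓ → 276
review_id=35: ✗
review_id=36: ✗
review_id=37: ✓ → 297
review_id=38: ✓ → 136
review_id=39: ✓ → 37
review_id=40: ✗
review_id=41: ✗
verified_avg = (143 + 182 + 276 + 297 + 136 + 37) / 6 = 178.5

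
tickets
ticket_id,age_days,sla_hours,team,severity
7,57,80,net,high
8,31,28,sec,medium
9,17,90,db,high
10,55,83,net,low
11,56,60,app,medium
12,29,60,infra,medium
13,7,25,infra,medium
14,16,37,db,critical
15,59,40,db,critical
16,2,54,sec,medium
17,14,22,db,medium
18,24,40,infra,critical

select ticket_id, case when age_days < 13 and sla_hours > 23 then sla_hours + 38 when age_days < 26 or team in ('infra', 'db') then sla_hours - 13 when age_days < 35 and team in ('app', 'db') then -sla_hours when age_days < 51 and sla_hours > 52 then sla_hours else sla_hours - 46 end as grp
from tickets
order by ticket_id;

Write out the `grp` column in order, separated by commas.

ticket_id=7: ELSE → 34
ticket_id=8: ELSE → -18
ticket_id=9: age_days < 26 or team in ('infra', 'db') → 77
ticket_id=10: ELSE → 37
ticket_id=11: ELSE → 14
ticket_id=12: age_days < 26 or team in ('infra', 'db') → 47
ticket_id=13: age_days < 13 and sla_hours > 23 → 63
ticket_id=14: age_days < 26 or team in ('infra', 'db') → 24
ticket_id=15: age_days < 26 or team in ('infra', 'db') → 27
ticket_id=16: age_days < 13 and sla_hours > 23 → 92
ticket_id=17: age_days < 26 or team in ('infra', 'db') → 9
ticket_id=18: age_days < 26 or team in ('infra', 'db') → 27

34, -18, 77, 37, 14, 47, 63, 24, 27, 92, 9, 27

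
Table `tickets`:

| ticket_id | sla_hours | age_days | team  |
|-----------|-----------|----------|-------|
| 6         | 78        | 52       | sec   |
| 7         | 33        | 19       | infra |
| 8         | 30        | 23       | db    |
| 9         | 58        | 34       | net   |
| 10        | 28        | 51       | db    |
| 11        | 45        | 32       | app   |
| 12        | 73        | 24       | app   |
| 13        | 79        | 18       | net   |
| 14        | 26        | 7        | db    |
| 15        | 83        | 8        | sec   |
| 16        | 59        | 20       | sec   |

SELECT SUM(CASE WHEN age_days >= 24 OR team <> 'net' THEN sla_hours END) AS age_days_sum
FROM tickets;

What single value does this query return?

513

ticket_id=6: ✓ → 78
ticket_id=7: ✓ → 33
ticket_id=8: ✓ → 30
ticket_id=9: ✓ → 58
ticket_id=10: ✓ → 28
ticket_id=11: ✓ → 45
ticket_id=12: ✓ → 73
ticket_id=13: ✗
ticket_id=14: ✓ → 26
ticket_id=15: ✓ → 83
ticket_id=16: ✓ → 59
age_days_sum = 78 + 33 + 30 + 58 + 28 + 45 + 73 + 26 + 83 + 59 = 513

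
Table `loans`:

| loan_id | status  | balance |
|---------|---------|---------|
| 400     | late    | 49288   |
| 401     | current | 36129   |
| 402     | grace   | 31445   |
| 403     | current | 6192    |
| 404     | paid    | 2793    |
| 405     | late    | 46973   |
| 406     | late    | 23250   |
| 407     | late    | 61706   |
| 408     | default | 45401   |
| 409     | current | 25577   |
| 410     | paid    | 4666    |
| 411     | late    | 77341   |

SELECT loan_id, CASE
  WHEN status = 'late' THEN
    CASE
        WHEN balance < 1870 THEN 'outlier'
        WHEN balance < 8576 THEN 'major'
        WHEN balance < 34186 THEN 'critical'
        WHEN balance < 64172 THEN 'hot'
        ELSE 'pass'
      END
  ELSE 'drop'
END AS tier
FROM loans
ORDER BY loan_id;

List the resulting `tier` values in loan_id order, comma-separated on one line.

loan_id=400: status='late' → inner[balance < 64172] → hot
loan_id=401: status='current' → outer ELSE → drop
loan_id=402: status='grace' → outer ELSE → drop
loan_id=403: status='current' → outer ELSE → drop
loan_id=404: status='paid' → outer ELSE → drop
loan_id=405: status='late' → inner[balance < 64172] → hot
loan_id=406: status='late' → inner[balance < 34186] → critical
loan_id=407: status='late' → inner[balance < 64172] → hot
loan_id=408: status='default' → outer ELSE → drop
loan_id=409: status='current' → outer ELSE → drop
loan_id=410: status='paid' → outer ELSE → drop
loan_id=411: status='late' → inner[ELSE] → pass

hot, drop, drop, drop, drop, hot, critical, hot, drop, drop, drop, pass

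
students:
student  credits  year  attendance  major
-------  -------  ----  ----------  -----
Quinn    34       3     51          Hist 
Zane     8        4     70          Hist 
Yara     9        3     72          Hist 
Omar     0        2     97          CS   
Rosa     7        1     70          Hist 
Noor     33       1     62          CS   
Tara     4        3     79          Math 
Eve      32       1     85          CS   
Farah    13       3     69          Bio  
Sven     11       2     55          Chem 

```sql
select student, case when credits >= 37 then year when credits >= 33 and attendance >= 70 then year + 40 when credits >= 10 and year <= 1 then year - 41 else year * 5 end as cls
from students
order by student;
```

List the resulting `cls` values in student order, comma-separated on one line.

-40, 15, -40, 10, 15, 5, 10, 15, 15, 20

student=Eve: credits >= 10 and year <= 1 → -40
student=Farah: ELSE → 15
student=Noor: credits >= 10 and year <= 1 → -40
student=Omar: ELSE → 10
student=Quinn: ELSE → 15
student=Rosa: ELSE → 5
student=Sven: ELSE → 10
student=Tara: ELSE → 15
student=Yara: ELSE → 15
student=Zane: ELSE → 20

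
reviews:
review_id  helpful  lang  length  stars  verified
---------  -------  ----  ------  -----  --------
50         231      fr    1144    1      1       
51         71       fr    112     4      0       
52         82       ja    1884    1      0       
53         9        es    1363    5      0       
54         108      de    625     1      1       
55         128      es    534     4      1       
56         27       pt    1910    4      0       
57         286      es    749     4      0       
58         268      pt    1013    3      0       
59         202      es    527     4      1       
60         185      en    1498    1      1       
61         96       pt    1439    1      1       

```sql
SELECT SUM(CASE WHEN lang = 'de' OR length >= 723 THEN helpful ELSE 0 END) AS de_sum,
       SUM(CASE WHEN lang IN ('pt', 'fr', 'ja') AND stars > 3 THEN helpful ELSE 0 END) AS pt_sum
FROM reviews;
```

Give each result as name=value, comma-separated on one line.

[de_sum: lang = 'de' OR length >= 723]
review_id=50: ✓ → 231
review_id=51: ✗
review_id=52: ✓ → 82
review_id=53: ✓ → 9
review_id=54: ✓ → 108
review_id=55: ✗
review_id=56: ✓ → 27
review_id=57: ✓ → 286
review_id=58: ✓ → 268
review_id=59: ✗
review_id=60: ✓ → 185
review_id=61: ✓ → 96
de_sum = 231 + 82 + 9 + 108 + 27 + 286 + 268 + 185 + 96 = 1292
—
[pt_sum: lang IN ('pt', 'fr', 'ja') AND stars > 3]
review_id=50: ✗
review_id=51: ✓ → 71
review_id=52: ✗
review_id=53: ✗
review_id=54: ✗
review_id=55: ✗
review_id=56: ✓ → 27
review_id=57: ✗
review_id=58: ✗
review_id=59: ✗
review_id=60: ✗
review_id=61: ✗
pt_sum = 71 + 27 = 98

de_sum=1292, pt_sum=98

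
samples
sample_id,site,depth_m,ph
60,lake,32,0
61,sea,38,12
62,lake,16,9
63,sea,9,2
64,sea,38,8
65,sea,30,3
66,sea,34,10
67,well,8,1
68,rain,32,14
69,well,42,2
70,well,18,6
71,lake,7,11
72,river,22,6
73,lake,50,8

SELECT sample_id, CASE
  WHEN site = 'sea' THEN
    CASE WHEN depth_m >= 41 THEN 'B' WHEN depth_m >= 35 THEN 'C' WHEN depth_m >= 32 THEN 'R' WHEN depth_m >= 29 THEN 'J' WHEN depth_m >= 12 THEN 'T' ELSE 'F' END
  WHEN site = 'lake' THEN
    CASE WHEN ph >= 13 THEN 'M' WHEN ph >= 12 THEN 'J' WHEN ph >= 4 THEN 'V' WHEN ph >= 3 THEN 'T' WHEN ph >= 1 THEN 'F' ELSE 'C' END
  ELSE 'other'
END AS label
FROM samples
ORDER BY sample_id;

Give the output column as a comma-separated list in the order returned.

sample_id=60: site='lake' → inner[ELSE] → C
sample_id=61: site='sea' → inner[depth_m >= 35] → C
sample_id=62: site='lake' → inner[ph >= 4] → V
sample_id=63: site='sea' → inner[ELSE] → F
sample_id=64: site='sea' → inner[depth_m >= 35] → C
sample_id=65: site='sea' → inner[depth_m >= 29] → J
sample_id=66: site='sea' → inner[depth_m >= 32] → R
sample_id=67: site='well' → outer ELSE → other
sample_id=68: site='rain' → outer ELSE → other
sample_id=69: site='well' → outer ELSE → other
sample_id=70: site='well' → outer ELSE → other
sample_id=71: site='lake' → inner[ph >= 4] → V
sample_id=72: site='river' → outer ELSE → other
sample_id=73: site='lake' → inner[ph >= 4] → V

C, C, V, F, C, J, R, other, other, other, other, V, other, V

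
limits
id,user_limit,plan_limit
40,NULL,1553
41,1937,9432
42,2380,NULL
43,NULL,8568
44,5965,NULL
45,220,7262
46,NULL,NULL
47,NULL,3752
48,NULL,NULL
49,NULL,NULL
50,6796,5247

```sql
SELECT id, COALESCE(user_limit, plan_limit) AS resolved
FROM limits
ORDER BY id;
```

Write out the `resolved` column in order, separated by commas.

id=40: user_limit=NULL, plan_limit=1553 → 1553
id=41: user_limit=1937 → 1937
id=42: user_limit=2380 → 2380
id=43: user_limit=NULL, plan_limit=8568 → 8568
id=44: user_limit=5965 → 5965
id=45: user_limit=220 → 220
id=46: user_limit=NULL, plan_limit=NULL (all NULL) → NULL
id=47: user_limit=NULL, plan_limit=3752 → 3752
id=48: user_limit=NULL, plan_limit=NULL (all NULL) → NULL
id=49: user_limit=NULL, plan_limit=NULL (all NULL) → NULL
id=50: user_limit=6796 → 6796

1553, 1937, 2380, 8568, 5965, 220, NULL, 3752, NULL, NULL, 6796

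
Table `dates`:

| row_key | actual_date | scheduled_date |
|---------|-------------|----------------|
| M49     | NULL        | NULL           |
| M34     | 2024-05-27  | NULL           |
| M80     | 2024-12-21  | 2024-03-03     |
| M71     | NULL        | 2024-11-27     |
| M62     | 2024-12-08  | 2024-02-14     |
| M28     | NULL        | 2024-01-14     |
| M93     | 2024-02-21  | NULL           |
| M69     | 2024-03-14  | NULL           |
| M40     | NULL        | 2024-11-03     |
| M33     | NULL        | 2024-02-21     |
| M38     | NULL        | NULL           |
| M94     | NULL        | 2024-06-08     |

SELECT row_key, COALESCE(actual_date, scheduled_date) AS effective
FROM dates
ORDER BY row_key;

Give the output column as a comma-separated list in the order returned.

2024-01-14, 2024-02-21, 2024-05-27, NULL, 2024-11-03, NULL, 2024-12-08, 2024-03-14, 2024-11-27, 2024-12-21, 2024-02-21, 2024-06-08

row_key=M28: actual_date=NULL, scheduled_date=2024-01-14 → 2024-01-14
row_key=M33: actual_date=NULL, scheduled_date=2024-02-21 → 2024-02-21
row_key=M34: actual_date=2024-05-27 → 2024-05-27
row_key=M38: actual_date=NULL, scheduled_date=NULL (all NULL) → NULL
row_key=M40: actual_date=NULL, scheduled_date=2024-11-03 → 2024-11-03
row_key=M49: actual_date=NULL, scheduled_date=NULL (all NULL) → NULL
row_key=M62: actual_date=2024-12-08 → 2024-12-08
row_key=M69: actual_date=2024-03-14 → 2024-03-14
row_key=M71: actual_date=NULL, scheduled_date=2024-11-27 → 2024-11-27
row_key=M80: actual_date=2024-12-21 → 2024-12-21
row_key=M93: actual_date=2024-02-21 → 2024-02-21
row_key=M94: actual_date=NULL, scheduled_date=2024-06-08 → 2024-06-08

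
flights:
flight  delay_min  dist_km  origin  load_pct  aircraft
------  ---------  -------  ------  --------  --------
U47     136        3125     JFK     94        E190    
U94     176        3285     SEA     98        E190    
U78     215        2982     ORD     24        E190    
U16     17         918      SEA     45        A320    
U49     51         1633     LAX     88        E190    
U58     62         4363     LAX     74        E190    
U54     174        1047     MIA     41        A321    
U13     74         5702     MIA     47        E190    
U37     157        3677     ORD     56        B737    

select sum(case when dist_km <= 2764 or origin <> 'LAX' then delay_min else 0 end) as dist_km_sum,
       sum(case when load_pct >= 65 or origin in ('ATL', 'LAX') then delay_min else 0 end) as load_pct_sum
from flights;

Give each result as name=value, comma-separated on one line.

[dist_km_sum: dist_km <= 2764 or origin <> 'LAX']
flight=U47: ✓ → 136
flight=U94: ✓ → 176
flight=U78: ✓ → 215
flight=U16: ✓ → 17
flight=U49: ✓ → 51
flight=U58: ✗
flight=U54: ✓ → 174
flight=U13: ✓ → 74
flight=U37: ✓ → 157
dist_km_sum = 136 + 176 + 215 + 17 + 51 + 174 + 74 + 157 = 1000
—
[load_pct_sum: load_pct >= 65 or origin in ('ATL', 'LAX')]
flight=U47: ✓ → 136
flight=U94: ✓ → 176
flight=U78: ✗
flight=U16: ✗
flight=U49: ✓ → 51
flight=U58: ✓ → 62
flight=U54: ✗
flight=U13: ✗
flight=U37: ✗
load_pct_sum = 136 + 176 + 51 + 62 = 425

dist_km_sum=1000, load_pct_sum=425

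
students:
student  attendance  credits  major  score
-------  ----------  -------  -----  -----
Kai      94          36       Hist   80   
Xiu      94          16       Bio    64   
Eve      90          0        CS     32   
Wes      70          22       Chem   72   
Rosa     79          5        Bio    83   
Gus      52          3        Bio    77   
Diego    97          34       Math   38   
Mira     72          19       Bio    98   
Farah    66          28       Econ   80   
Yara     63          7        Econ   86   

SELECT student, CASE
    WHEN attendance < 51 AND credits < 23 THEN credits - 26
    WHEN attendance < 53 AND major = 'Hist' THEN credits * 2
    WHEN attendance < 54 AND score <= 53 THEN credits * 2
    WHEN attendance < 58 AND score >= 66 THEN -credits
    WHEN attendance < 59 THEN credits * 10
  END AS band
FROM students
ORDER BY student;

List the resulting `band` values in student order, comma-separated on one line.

NULL, NULL, NULL, -3, NULL, NULL, NULL, NULL, NULL, NULL

student=Diego: (no match → NULL) → NULL
student=Eve: (no match → NULL) → NULL
student=Farah: (no match → NULL) → NULL
student=Gus: attendance < 58 AND score >= 66 → -3
student=Kai: (no match → NULL) → NULL
student=Mira: (no match → NULL) → NULL
student=Rosa: (no match → NULL) → NULL
student=Wes: (no match → NULL) → NULL
student=Xiu: (no match → NULL) → NULL
student=Yara: (no match → NULL) → NULL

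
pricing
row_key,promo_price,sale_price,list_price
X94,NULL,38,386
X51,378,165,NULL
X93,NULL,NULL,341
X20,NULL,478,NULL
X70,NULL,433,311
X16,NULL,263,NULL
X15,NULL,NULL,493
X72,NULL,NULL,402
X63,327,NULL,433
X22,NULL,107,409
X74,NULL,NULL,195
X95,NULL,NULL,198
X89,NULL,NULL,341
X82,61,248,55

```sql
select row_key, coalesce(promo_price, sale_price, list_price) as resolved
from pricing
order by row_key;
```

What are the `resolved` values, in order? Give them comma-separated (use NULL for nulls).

row_key=X15: promo_price=NULL, sale_price=NULL, list_price=493 → 493
row_key=X16: promo_price=NULL, sale_price=263 → 263
row_key=X20: promo_price=NULL, sale_price=478 → 478
row_key=X22: promo_price=NULL, sale_price=107 → 107
row_key=X51: promo_price=378 → 378
row_key=X63: promo_price=327 → 327
row_key=X70: promo_price=NULL, sale_price=433 → 433
row_key=X72: promo_price=NULL, sale_price=NULL, list_price=402 → 402
row_key=X74: promo_price=NULL, sale_price=NULL, list_price=195 → 195
row_key=X82: promo_price=61 → 61
row_key=X89: promo_price=NULL, sale_price=NULL, list_price=341 → 341
row_key=X93: promo_price=NULL, sale_price=NULL, list_price=341 → 341
row_key=X94: promo_price=NULL, sale_price=38 → 38
row_key=X95: promo_price=NULL, sale_price=NULL, list_price=198 → 198

493, 263, 478, 107, 378, 327, 433, 402, 195, 61, 341, 341, 38, 198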